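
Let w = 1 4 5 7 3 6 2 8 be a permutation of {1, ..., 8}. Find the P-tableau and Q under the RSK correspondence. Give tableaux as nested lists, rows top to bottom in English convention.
P = [[1, 2, 5, 6, 8], [3, 7], [4]], Q = [[1, 2, 3, 4, 8], [5, 6], [7]]

Insert each entry of the permutation into P by Schensted row insertion, recording in Q the position of each new cell.

After inserting 1: P = [[1]].
After inserting 4: P = [[1, 4]].
After inserting 5: P = [[1, 4, 5]].
After inserting 7: P = [[1, 4, 5, 7]].
After inserting 3: P = [[1, 3, 5, 7], [4]].
After inserting 6: P = [[1, 3, 5, 6], [4, 7]].
After inserting 2: P = [[1, 2, 5, 6], [3, 7], [4]].
After inserting 8: P = [[1, 2, 5, 6, 8], [3, 7], [4]].

So P = [[1, 2, 5, 6, 8], [3, 7], [4]], Q = [[1, 2, 3, 4, 8], [5, 6], [7]].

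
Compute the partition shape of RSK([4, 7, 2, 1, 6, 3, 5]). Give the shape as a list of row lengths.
[3, 2, 2]

Row-insert each entry into an empty tableau.

After inserting 4: P = [[4]].
After inserting 7: P = [[4, 7]].
After inserting 2: P = [[2, 7], [4]].
After inserting 1: P = [[1, 7], [2], [4]].
After inserting 6: P = [[1, 6], [2, 7], [4]].
After inserting 3: P = [[1, 3], [2, 6], [4, 7]].
After inserting 5: P = [[1, 3, 5], [2, 6], [4, 7]].

The final insertion tableau P = [[1, 3, 5], [2, 6], [4, 7]] has shape [3, 2, 2].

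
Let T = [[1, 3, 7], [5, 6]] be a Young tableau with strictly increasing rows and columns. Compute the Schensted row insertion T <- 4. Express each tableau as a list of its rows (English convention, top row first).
[[1, 3, 4], [5, 6, 7]]

In row 1, 4 replaces 7 (the leftmost entry greater than 4); 7 is bumped to row 2. 7 is appended to row 2. The new tableau is [[1, 3, 4], [5, 6, 7]].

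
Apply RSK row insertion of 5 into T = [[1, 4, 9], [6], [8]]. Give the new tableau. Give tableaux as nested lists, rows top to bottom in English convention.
In row 1, 5 replaces 9 (the leftmost entry greater than 5); 9 is bumped to row 2. 9 is appended to row 2. The new tableau is [[1, 4, 5], [6, 9], [8]].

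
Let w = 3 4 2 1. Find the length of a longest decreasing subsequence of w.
3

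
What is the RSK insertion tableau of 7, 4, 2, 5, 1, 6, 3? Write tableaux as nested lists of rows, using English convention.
P = [[1, 3, 6], [2, 5], [4], [7]]

Insert 7: appended to row 1. P = [[7]].
Insert 4: 4 bumps 7 from row 1; 7 starts row 2. P = [[4], [7]].
Insert 2: 2 bumps 4 from row 1; 4 bumps 7 from row 2; 7 starts row 3. P = [[2], [4], [7]].
Insert 5: appended to row 1. P = [[2, 5], [4], [7]].
Insert 1: 1 bumps 2 from row 1; 2 bumps 4 from row 2; 4 bumps 7 from row 3; 7 starts row 4. P = [[1, 5], [2], [4], [7]].
Insert 6: appended to row 1. P = [[1, 5, 6], [2], [4], [7]].
Insert 3: 3 bumps 5 from row 1; 5 appends to row 2. P = [[1, 3, 6], [2, 5], [4], [7]].

So P = [[1, 3, 6], [2, 5], [4], [7]].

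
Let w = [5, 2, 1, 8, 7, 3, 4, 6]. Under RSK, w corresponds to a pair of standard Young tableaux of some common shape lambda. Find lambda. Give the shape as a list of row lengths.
[4, 2, 2]

RSK row insertion gives P = [[1, 3, 4, 6], [2, 7], [5, 8]], which has shape [4, 2, 2].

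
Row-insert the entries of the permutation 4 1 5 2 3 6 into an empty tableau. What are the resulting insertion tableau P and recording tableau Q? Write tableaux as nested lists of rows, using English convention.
P = [[1, 2, 3, 6], [4, 5]], Q = [[1, 3, 5, 6], [2, 4]]

Insert each entry of the permutation into P by Schensted row insertion, recording in Q the position of each new cell.

Insert 4: appended to row 1. P = [[4]].
Insert 1: 1 bumps 4 from row 1; 4 starts row 2. P = [[1], [4]].
Insert 5: appended to row 1. P = [[1, 5], [4]].
Insert 2: 2 bumps 5 from row 1; 5 appends to row 2. P = [[1, 2], [4, 5]].
Insert 3: appended to row 1. P = [[1, 2, 3], [4, 5]].
Insert 6: appended to row 1. P = [[1, 2, 3, 6], [4, 5]].

So P = [[1, 2, 3, 6], [4, 5]], Q = [[1, 3, 5, 6], [2, 4]].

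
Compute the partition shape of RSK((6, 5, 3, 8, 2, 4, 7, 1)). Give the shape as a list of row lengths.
[3, 2, 1, 1, 1]

Row-insert each entry into an empty tableau.

After inserting 6: P = [[6]].
After inserting 5: P = [[5], [6]].
After inserting 3: P = [[3], [5], [6]].
After inserting 8: P = [[3, 8], [5], [6]].
After inserting 2: P = [[2, 8], [3], [5], [6]].
After inserting 4: P = [[2, 4], [3, 8], [5], [6]].
After inserting 7: P = [[2, 4, 7], [3, 8], [5], [6]].
After inserting 1: P = [[1, 4, 7], [2, 8], [3], [5], [6]].

The final insertion tableau P = [[1, 4, 7], [2, 8], [3], [5], [6]] has shape [3, 2, 1, 1, 1].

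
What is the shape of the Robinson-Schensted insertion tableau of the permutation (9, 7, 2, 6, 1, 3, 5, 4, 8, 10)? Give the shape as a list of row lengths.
Row-insert each entry into an empty tableau.

After inserting 9: P = [[9]].
After inserting 7: P = [[7], [9]].
After inserting 2: P = [[2], [7], [9]].
After inserting 6: P = [[2, 6], [7], [9]].
After inserting 1: P = [[1, 6], [2], [7], [9]].
After inserting 3: P = [[1, 3], [2, 6], [7], [9]].
After inserting 5: P = [[1, 3, 5], [2, 6], [7], [9]].
After inserting 4: P = [[1, 3, 4], [2, 5], [6], [7], [9]].
After inserting 8: P = [[1, 3, 4, 8], [2, 5], [6], [7], [9]].
After inserting 10: P = [[1, 3, 4, 8, 10], [2, 5], [6], [7], [9]].

The final insertion tableau P = [[1, 3, 4, 8, 10], [2, 5], [6], [7], [9]] has shape [5, 2, 1, 1, 1].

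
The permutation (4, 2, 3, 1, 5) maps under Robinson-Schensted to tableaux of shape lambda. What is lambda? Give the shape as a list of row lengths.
[3, 1, 1]

Row-insert each entry into an empty tableau.

After inserting 4: P = [[4]].
After inserting 2: P = [[2], [4]].
After inserting 3: P = [[2, 3], [4]].
After inserting 1: P = [[1, 3], [2], [4]].
After inserting 5: P = [[1, 3, 5], [2], [4]].

The final insertion tableau P = [[1, 3, 5], [2], [4]] has shape [3, 1, 1].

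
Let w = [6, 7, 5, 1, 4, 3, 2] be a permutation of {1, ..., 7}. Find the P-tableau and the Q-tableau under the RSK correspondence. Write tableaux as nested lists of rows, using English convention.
P = [[1, 2], [3, 7], [4], [5], [6]], Q = [[1, 2], [3, 5], [4], [6], [7]]

Insert each entry of the permutation into P by Schensted row insertion, recording in Q the position of each new cell.

Insert 6: appended to row 1. P = [[6]].
Insert 7: appended to row 1. P = [[6, 7]].
Insert 5: 5 bumps 6 from row 1; 6 starts row 2. P = [[5, 7], [6]].
Insert 1: 1 bumps 5 from row 1; 5 bumps 6 from row 2; 6 starts row 3. P = [[1, 7], [5], [6]].
Insert 4: 4 bumps 7 from row 1; 7 appends to row 2. P = [[1, 4], [5, 7], [6]].
Insert 3: 3 bumps 4 from row 1; 4 bumps 5 from row 2; 5 bumps 6 from row 3; 6 starts row 4. P = [[1, 3], [4, 7], [5], [6]].
Insert 2: 2 bumps 3 from row 1; 3 bumps 4 from row 2; 4 bumps 5 from row 3; 5 bumps 6 from row 4; 6 starts row 5. P = [[1, 2], [3, 7], [4], [5], [6]].

So P = [[1, 2], [3, 7], [4], [5], [6]], Q = [[1, 2], [3, 5], [4], [6], [7]].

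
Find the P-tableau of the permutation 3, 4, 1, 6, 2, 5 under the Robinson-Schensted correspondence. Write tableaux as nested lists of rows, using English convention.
P = [[1, 2, 5], [3, 4, 6]]

Insert 3: appended to row 1. P = [[3]].
Insert 4: appended to row 1. P = [[3, 4]].
Insert 1: 1 bumps 3 from row 1; 3 starts row 2. P = [[1, 4], [3]].
Insert 6: appended to row 1. P = [[1, 4, 6], [3]].
Insert 2: 2 bumps 4 from row 1; 4 appends to row 2. P = [[1, 2, 6], [3, 4]].
Insert 5: 5 bumps 6 from row 1; 6 appends to row 2. P = [[1, 2, 5], [3, 4, 6]].

So P = [[1, 2, 5], [3, 4, 6]].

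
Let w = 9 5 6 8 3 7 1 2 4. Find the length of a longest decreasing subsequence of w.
4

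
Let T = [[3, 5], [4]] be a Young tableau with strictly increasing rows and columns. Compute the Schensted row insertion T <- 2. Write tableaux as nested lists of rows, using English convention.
In row 1, 2 replaces 3 (the leftmost entry greater than 2); 3 is bumped to row 2. In row 2, 3 replaces 4 (the leftmost entry greater than 3); 4 is bumped to row 3. 4 starts a new row 3. The new tableau is [[2, 5], [3], [4]].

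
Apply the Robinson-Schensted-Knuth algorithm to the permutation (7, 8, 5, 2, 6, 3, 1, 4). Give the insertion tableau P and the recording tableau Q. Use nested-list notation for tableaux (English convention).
Insert each entry of the permutation into P by Schensted row insertion, recording in Q the position of each new cell.

After inserting 7: P = [[7]].
After inserting 8: P = [[7, 8]].
After inserting 5: P = [[5, 8], [7]].
After inserting 2: P = [[2, 8], [5], [7]].
After inserting 6: P = [[2, 6], [5, 8], [7]].
After inserting 3: P = [[2, 3], [5, 6], [7, 8]].
After inserting 1: P = [[1, 3], [2, 6], [5, 8], [7]].
After inserting 4: P = [[1, 3, 4], [2, 6], [5, 8], [7]].

So P = [[1, 3, 4], [2, 6], [5, 8], [7]], Q = [[1, 2, 8], [3, 5], [4, 6], [7]].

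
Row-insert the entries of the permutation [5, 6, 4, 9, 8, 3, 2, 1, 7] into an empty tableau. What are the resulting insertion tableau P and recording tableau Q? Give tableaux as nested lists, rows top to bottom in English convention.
P = [[1, 6, 7], [2, 8], [3, 9], [4], [5]], Q = [[1, 2, 4], [3, 5], [6, 9], [7], [8]]

Insert each entry of the permutation into P by Schensted row insertion, recording in Q the position of each new cell.

Insert 5: appended to row 1. P = [[5]], Q = [[1]].
Insert 6: appended to row 1. P = [[5, 6]], Q = [[1, 2]].
Insert 4: 4 bumps 5 from row 1; 5 starts row 2. P = [[4, 6], [5]], Q = [[1, 2], [3]].
Insert 9: appended to row 1. P = [[4, 6, 9], [5]], Q = [[1, 2, 4], [3]].
Insert 8: 8 bumps 9 from row 1; 9 appends to row 2. P = [[4, 6, 8], [5, 9]], Q = [[1, 2, 4], [3, 5]].
Insert 3: 3 bumps 4 from row 1; 4 bumps 5 from row 2; 5 starts row 3. P = [[3, 6, 8], [4, 9], [5]], Q = [[1, 2, 4], [3, 5], [6]].
Insert 2: 2 bumps 3 from row 1; 3 bumps 4 from row 2; 4 bumps 5 from row 3; 5 starts row 4. P = [[2, 6, 8], [3, 9], [4], [5]], Q = [[1, 2, 4], [3, 5], [6], [7]].
Insert 1: 1 bumps 2 from row 1; 2 bumps 3 from row 2; 3 bumps 4 from row 3; 4 bumps 5 from row 4; 5 starts row 5. P = [[1, 6, 8], [2, 9], [3], [4], [5]], Q = [[1, 2, 4], [3, 5], [6], [7], [8]].
Insert 7: 7 bumps 8 from row 1; 8 bumps 9 from row 2; 9 appends to row 3. P = [[1, 6, 7], [2, 8], [3, 9], [4], [5]], Q = [[1, 2, 4], [3, 5], [6, 9], [7], [8]].

So P = [[1, 6, 7], [2, 8], [3, 9], [4], [5]], Q = [[1, 2, 4], [3, 5], [6, 9], [7], [8]].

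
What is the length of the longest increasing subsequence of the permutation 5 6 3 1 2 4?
3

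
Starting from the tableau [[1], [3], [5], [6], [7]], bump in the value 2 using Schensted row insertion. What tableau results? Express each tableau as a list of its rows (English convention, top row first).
2 is larger than every entry of row 1, so it is appended to row 1. The new tableau is [[1, 2], [3], [5], [6], [7]].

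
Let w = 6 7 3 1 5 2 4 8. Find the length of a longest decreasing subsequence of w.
3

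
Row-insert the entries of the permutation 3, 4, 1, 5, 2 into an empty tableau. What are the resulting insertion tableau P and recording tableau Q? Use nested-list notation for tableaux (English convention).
P = [[1, 2, 5], [3, 4]], Q = [[1, 2, 4], [3, 5]]

Insert each entry of the permutation into P by Schensted row insertion, recording in Q the position of each new cell.

Insert 3: appended to row 1. P = [[3]].
Insert 4: appended to row 1. P = [[3, 4]].
Insert 1: 1 bumps 3 from row 1; 3 starts row 2. P = [[1, 4], [3]].
Insert 5: appended to row 1. P = [[1, 4, 5], [3]].
Insert 2: 2 bumps 4 from row 1; 4 appends to row 2. P = [[1, 2, 5], [3, 4]].

So P = [[1, 2, 5], [3, 4]], Q = [[1, 2, 4], [3, 5]].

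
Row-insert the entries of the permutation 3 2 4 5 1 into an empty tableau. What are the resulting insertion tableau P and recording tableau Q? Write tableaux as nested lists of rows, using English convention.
P = [[1, 4, 5], [2], [3]], Q = [[1, 3, 4], [2], [5]]

Insert each entry of the permutation into P by Schensted row insertion, recording in Q the position of each new cell.

After inserting 3: P = [[3]].
After inserting 2: P = [[2], [3]].
After inserting 4: P = [[2, 4], [3]].
After inserting 5: P = [[2, 4, 5], [3]].
After inserting 1: P = [[1, 4, 5], [2], [3]].

So P = [[1, 4, 5], [2], [3]], Q = [[1, 3, 4], [2], [5]].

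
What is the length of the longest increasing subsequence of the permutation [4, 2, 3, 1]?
2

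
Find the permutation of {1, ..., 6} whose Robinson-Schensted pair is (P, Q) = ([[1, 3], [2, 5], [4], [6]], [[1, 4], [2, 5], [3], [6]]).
Reverse the RSK construction: for i from n down to 1, find the cell of Q containing i, remove the entry at that cell from P, and reverse-bump it up through P; the value ejected from row 1 is w(i).

Step i=6: Q has 6 at row 4, column 1; remove 6 from row 4 of P and reverse-bump: 6 enters row 3 and ejects 4; 4 enters row 2 and ejects 2; 2 enters row 1 and ejects 1. So w(6) = 1. P is now [[2, 3], [4, 5], [6]].
Step i=5: Q has 5 at row 2, column 2; remove 5 from row 2 of P and reverse-bump: 5 enters row 1 and ejects 3. So w(5) = 3. P is now [[2, 5], [4], [6]].
Step i=4: Q has 4 at row 1, column 2; remove that cell from P, ejecting 5. So w(4) = 5. P is now [[2], [4], [6]].
Step i=3: Q has 3 at row 3, column 1; remove 6 from row 3 of P and reverse-bump: 6 enters row 2 and ejects 4; 4 enters row 1 and ejects 2. So w(3) = 2. P is now [[4], [6]].
Step i=2: Q has 2 at row 2, column 1; remove 6 from row 2 of P and reverse-bump: 6 enters row 1 and ejects 4. So w(2) = 4. P is now [[6]].
Step i=1: Q has 1 at row 1, column 1; remove that cell from P, ejecting 6. So w(1) = 6. P is now [].

So w = 6 4 2 5 3 1.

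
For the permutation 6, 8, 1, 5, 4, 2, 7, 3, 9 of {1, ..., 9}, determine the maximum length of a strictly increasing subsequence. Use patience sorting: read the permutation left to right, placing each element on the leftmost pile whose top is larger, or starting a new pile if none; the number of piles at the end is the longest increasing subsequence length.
6: new pile. tops = [6]
8: new pile. tops = [6, 8]
1: onto pile 1 (replacing 6). tops = [1, 8]
5: onto pile 2 (replacing 8). tops = [1, 5]
4: onto pile 2 (replacing 5). tops = [1, 4]
2: onto pile 2 (replacing 4). tops = [1, 2]
7: new pile. tops = [1, 2, 7]
3: onto pile 3 (replacing 7). tops = [1, 2, 3]
9: new pile. tops = [1, 2, 3, 9]

4 piles, so the longest increasing subsequence has length 4.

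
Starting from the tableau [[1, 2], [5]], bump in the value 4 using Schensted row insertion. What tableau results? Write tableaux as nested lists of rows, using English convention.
[[1, 2, 4], [5]]

4 is larger than every entry of row 1, so it is appended to row 1. The new tableau is [[1, 2, 4], [5]].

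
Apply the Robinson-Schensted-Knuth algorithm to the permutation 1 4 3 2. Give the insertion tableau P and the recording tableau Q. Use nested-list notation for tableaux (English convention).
P = [[1, 2], [3], [4]], Q = [[1, 2], [3], [4]]

Insert each entry of the permutation into P by Schensted row insertion, recording in Q the position of each new cell.

Insert 1: appended to row 1. P = [[1]], Q = [[1]].
Insert 4: appended to row 1. P = [[1, 4]], Q = [[1, 2]].
Insert 3: 3 bumps 4 from row 1; 4 starts row 2. P = [[1, 3], [4]], Q = [[1, 2], [3]].
Insert 2: 2 bumps 3 from row 1; 3 bumps 4 from row 2; 4 starts row 3. P = [[1, 2], [3], [4]], Q = [[1, 2], [3], [4]].

So P = [[1, 2], [3], [4]], Q = [[1, 2], [3], [4]].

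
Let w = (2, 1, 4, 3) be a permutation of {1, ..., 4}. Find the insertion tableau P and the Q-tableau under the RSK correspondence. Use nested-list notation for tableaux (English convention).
P = [[1, 3], [2, 4]], Q = [[1, 3], [2, 4]]

Insert each entry of the permutation into P by Schensted row insertion, recording in Q the position of each new cell.

Insert 2: appended to row 1. P = [[2]].
Insert 1: 1 bumps 2 from row 1; 2 starts row 2. P = [[1], [2]].
Insert 4: appended to row 1. P = [[1, 4], [2]].
Insert 3: 3 bumps 4 from row 1; 4 appends to row 2. P = [[1, 3], [2, 4]].

So P = [[1, 3], [2, 4]], Q = [[1, 3], [2, 4]].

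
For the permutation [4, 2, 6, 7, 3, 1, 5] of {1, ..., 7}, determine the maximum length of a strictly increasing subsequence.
3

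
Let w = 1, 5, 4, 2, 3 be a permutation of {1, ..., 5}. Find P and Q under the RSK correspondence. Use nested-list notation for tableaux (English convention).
P = [[1, 2, 3], [4], [5]], Q = [[1, 2, 5], [3], [4]]

Insert each entry of the permutation into P by Schensted row insertion, recording in Q the position of each new cell.

Insert 1: appended to row 1. P = [[1]].
Insert 5: appended to row 1. P = [[1, 5]].
Insert 4: 4 bumps 5 from row 1; 5 starts row 2. P = [[1, 4], [5]].
Insert 2: 2 bumps 4 from row 1; 4 bumps 5 from row 2; 5 starts row 3. P = [[1, 2], [4], [5]].
Insert 3: appended to row 1. P = [[1, 2, 3], [4], [5]].

So P = [[1, 2, 3], [4], [5]], Q = [[1, 2, 5], [3], [4]].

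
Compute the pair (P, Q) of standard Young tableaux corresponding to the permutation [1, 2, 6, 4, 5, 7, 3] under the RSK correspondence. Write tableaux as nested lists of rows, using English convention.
P = [[1, 2, 3, 5, 7], [4], [6]], Q = [[1, 2, 3, 5, 6], [4], [7]]

Insert each entry of the permutation into P by Schensted row insertion, recording in Q the position of each new cell.

Insert 1: appended to row 1. P = [[1]], Q = [[1]].
Insert 2: appended to row 1. P = [[1, 2]], Q = [[1, 2]].
Insert 6: appended to row 1. P = [[1, 2, 6]], Q = [[1, 2, 3]].
Insert 4: 4 bumps 6 from row 1; 6 starts row 2. P = [[1, 2, 4], [6]], Q = [[1, 2, 3], [4]].
Insert 5: appended to row 1. P = [[1, 2, 4, 5], [6]], Q = [[1, 2, 3, 5], [4]].
Insert 7: appended to row 1. P = [[1, 2, 4, 5, 7], [6]], Q = [[1, 2, 3, 5, 6], [4]].
Insert 3: 3 bumps 4 from row 1; 4 bumps 6 from row 2; 6 starts row 3. P = [[1, 2, 3, 5, 7], [4], [6]], Q = [[1, 2, 3, 5, 6], [4], [7]].

So P = [[1, 2, 3, 5, 7], [4], [6]], Q = [[1, 2, 3, 5, 6], [4], [7]].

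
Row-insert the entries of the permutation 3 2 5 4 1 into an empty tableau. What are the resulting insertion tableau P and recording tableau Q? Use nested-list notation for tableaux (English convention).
Insert each entry of the permutation into P by Schensted row insertion, recording in Q the position of each new cell.

After inserting 3: P = [[3]].
After inserting 2: P = [[2], [3]].
After inserting 5: P = [[2, 5], [3]].
After inserting 4: P = [[2, 4], [3, 5]].
After inserting 1: P = [[1, 4], [2, 5], [3]].

So P = [[1, 4], [2, 5], [3]], Q = [[1, 3], [2, 4], [5]].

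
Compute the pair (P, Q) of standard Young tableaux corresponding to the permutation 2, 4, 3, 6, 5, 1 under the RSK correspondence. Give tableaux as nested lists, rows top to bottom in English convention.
P = [[1, 3, 5], [2, 6], [4]], Q = [[1, 2, 4], [3, 5], [6]]

Insert each entry of the permutation into P by Schensted row insertion, recording in Q the position of each new cell.

Insert 2: appended to row 1. P = [[2]].
Insert 4: appended to row 1. P = [[2, 4]].
Insert 3: 3 bumps 4 from row 1; 4 starts row 2. P = [[2, 3], [4]].
Insert 6: appended to row 1. P = [[2, 3, 6], [4]].
Insert 5: 5 bumps 6 from row 1; 6 appends to row 2. P = [[2, 3, 5], [4, 6]].
Insert 1: 1 bumps 2 from row 1; 2 bumps 4 from row 2; 4 starts row 3. P = [[1, 3, 5], [2, 6], [4]].

So P = [[1, 3, 5], [2, 6], [4]], Q = [[1, 2, 4], [3, 5], [6]].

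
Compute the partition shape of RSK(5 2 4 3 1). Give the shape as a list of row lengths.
[2, 1, 1, 1]

RSK row insertion gives P = [[1, 3], [2], [4], [5]], which has shape [2, 1, 1, 1].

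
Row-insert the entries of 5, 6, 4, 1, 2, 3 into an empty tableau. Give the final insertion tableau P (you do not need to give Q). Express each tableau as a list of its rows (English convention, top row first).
P = [[1, 2, 3], [4, 6], [5]]

After inserting 5: P = [[5]].
After inserting 6: P = [[5, 6]].
After inserting 4: P = [[4, 6], [5]].
After inserting 1: P = [[1, 6], [4], [5]].
After inserting 2: P = [[1, 2], [4, 6], [5]].
After inserting 3: P = [[1, 2, 3], [4, 6], [5]].

So P = [[1, 2, 3], [4, 6], [5]].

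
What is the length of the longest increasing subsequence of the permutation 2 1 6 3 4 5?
4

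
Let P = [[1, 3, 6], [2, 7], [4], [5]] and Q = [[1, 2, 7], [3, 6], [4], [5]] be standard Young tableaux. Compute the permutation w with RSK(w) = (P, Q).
5 7 4 2 1 3 6

Reverse the RSK construction: for i from n down to 1, find the cell of Q containing i, remove the entry at that cell from P, and reverse-bump it up through P; the value ejected from row 1 is w(i).

Step i=7: Q has 7 at row 1, column 3; remove that cell from P, ejecting 6. So w(7) = 6. P is now [[1, 3], [2, 7], [4], [5]].
Step i=6: Q has 6 at row 2, column 2; remove 7 from row 2 of P and reverse-bump: 7 enters row 1 and ejects 3. So w(6) = 3. P is now [[1, 7], [2], [4], [5]].
Step i=5: Q has 5 at row 4, column 1; remove 5 from row 4 of P and reverse-bump: 5 enters row 3 and ejects 4; 4 enters row 2 and ejects 2; 2 enters row 1 and ejects 1. So w(5) = 1. P is now [[2, 7], [4], [5]].
Step i=4: Q has 4 at row 3, column 1; remove 5 from row 3 of P and reverse-bump: 5 enters row 2 and ejects 4; 4 enters row 1 and ejects 2. So w(4) = 2. P is now [[4, 7], [5]].
Step i=3: Q has 3 at row 2, column 1; remove 5 from row 2 of P and reverse-bump: 5 enters row 1 and ejects 4. So w(3) = 4. P is now [[5, 7]].
Step i=2: Q has 2 at row 1, column 2; remove that cell from P, ejecting 7. So w(2) = 7. P is now [[5]].
Step i=1: Q has 1 at row 1, column 1; remove that cell from P, ejecting 5. So w(1) = 5. P is now [].

So w = 5 7 4 2 1 3 6.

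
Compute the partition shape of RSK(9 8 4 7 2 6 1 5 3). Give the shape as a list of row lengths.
Row-insert each entry into an empty tableau.

After inserting 9: P = [[9]].
After inserting 8: P = [[8], [9]].
After inserting 4: P = [[4], [8], [9]].
After inserting 7: P = [[4, 7], [8], [9]].
After inserting 2: P = [[2, 7], [4], [8], [9]].
After inserting 6: P = [[2, 6], [4, 7], [8], [9]].
After inserting 1: P = [[1, 6], [2, 7], [4], [8], [9]].
After inserting 5: P = [[1, 5], [2, 6], [4, 7], [8], [9]].
After inserting 3: P = [[1, 3], [2, 5], [4, 6], [7], [8], [9]].

The final insertion tableau P = [[1, 3], [2, 5], [4, 6], [7], [8], [9]] has shape [2, 2, 2, 1, 1, 1].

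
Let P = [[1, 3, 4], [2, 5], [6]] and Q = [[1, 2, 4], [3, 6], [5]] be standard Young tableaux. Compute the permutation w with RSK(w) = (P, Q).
Reverse RSK: for i = n, n-1, ..., 1, locate i in Q, remove the corresponding corner cell from P, and reverse-bump its entry up through P; the value ejected from row 1 is w(i).

So w = 2 6 3 5 1 4.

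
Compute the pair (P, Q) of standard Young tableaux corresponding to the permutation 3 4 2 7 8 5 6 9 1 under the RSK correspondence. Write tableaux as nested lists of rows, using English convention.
P = [[1, 4, 5, 6, 9], [2, 7, 8], [3]], Q = [[1, 2, 4, 5, 8], [3, 6, 7], [9]]

Insert each entry of the permutation into P by Schensted row insertion, recording in Q the position of each new cell.

Insert 3: appended to row 1. P = [[3]].
Insert 4: appended to row 1. P = [[3, 4]].
Insert 2: 2 bumps 3 from row 1; 3 starts row 2. P = [[2, 4], [3]].
Insert 7: appended to row 1. P = [[2, 4, 7], [3]].
Insert 8: appended to row 1. P = [[2, 4, 7, 8], [3]].
Insert 5: 5 bumps 7 from row 1; 7 appends to row 2. P = [[2, 4, 5, 8], [3, 7]].
Insert 6: 6 bumps 8 from row 1; 8 appends to row 2. P = [[2, 4, 5, 6], [3, 7, 8]].
Insert 9: appended to row 1. P = [[2, 4, 5, 6, 9], [3, 7, 8]].
Insert 1: 1 bumps 2 from row 1; 2 bumps 3 from row 2; 3 starts row 3. P = [[1, 4, 5, 6, 9], [2, 7, 8], [3]].

So P = [[1, 4, 5, 6, 9], [2, 7, 8], [3]], Q = [[1, 2, 4, 5, 8], [3, 6, 7], [9]].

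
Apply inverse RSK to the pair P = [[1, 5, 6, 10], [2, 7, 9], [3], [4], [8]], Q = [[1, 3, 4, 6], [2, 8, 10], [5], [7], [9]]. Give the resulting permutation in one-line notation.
8 4 7 9 3 10 2 5 1 6

Reverse RSK: for i = n, n-1, ..., 1, locate i in Q, remove the corresponding corner cell from P, and reverse-bump its entry up through P; the value ejected from row 1 is w(i).

So w = 8 4 7 9 3 10 2 5 1 6.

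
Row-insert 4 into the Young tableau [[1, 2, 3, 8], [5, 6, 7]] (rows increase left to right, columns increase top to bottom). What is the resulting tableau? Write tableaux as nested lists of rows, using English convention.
In row 1, 4 replaces 8 (the leftmost entry greater than 4); 8 is bumped to row 2. 8 is appended to row 2. The new tableau is [[1, 2, 3, 4], [5, 6, 7, 8]].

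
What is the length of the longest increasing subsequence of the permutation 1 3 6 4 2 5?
4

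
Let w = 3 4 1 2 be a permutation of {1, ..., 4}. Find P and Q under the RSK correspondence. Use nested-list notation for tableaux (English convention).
P = [[1, 2], [3, 4]], Q = [[1, 2], [3, 4]]

Insert each entry of the permutation into P by Schensted row insertion, recording in Q the position of each new cell.

After inserting 3: P = [[3]].
After inserting 4: P = [[3, 4]].
After inserting 1: P = [[1, 4], [3]].
After inserting 2: P = [[1, 2], [3, 4]].

So P = [[1, 2], [3, 4]], Q = [[1, 2], [3, 4]].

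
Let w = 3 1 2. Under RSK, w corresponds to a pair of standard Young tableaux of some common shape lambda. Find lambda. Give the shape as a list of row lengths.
[2, 1]

Row-insert each entry into an empty tableau.

After inserting 3: P = [[3]].
After inserting 1: P = [[1], [3]].
After inserting 2: P = [[1, 2], [3]].

The final insertion tableau P = [[1, 2], [3]] has shape [2, 1].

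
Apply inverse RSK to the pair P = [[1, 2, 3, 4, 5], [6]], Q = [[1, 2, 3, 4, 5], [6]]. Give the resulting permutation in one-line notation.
1 2 3 4 6 5

Reverse the RSK construction: for i from n down to 1, find the cell of Q containing i, remove the entry at that cell from P, and reverse-bump it up through P; the value ejected from row 1 is w(i).

Step i=6: Q has 6 at row 2, column 1; remove 6 from row 2 of P and reverse-bump: 6 enters row 1 and ejects 5. So w(6) = 5. P is now [[1, 2, 3, 4, 6]].
Step i=5: Q has 5 at row 1, column 5; remove that cell from P, ejecting 6. So w(5) = 6. P is now [[1, 2, 3, 4]].
Step i=4: Q has 4 at row 1, column 4; remove that cell from P, ejecting 4. So w(4) = 4. P is now [[1, 2, 3]].
Step i=3: Q has 3 at row 1, column 3; remove that cell from P, ejecting 3. So w(3) = 3. P is now [[1, 2]].
Step i=2: Q has 2 at row 1, column 2; remove that cell from P, ejecting 2. So w(2) = 2. P is now [[1]].
Step i=1: Q has 1 at row 1, column 1; remove that cell from P, ejecting 1. So w(1) = 1. P is now [].

So w = 1 2 3 4 6 5.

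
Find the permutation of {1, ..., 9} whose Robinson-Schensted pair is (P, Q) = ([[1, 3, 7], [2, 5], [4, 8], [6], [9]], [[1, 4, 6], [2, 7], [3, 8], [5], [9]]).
Reverse the RSK construction: for i from n down to 1, find the cell of Q containing i, remove the entry at that cell from P, and reverse-bump it up through P; the value ejected from row 1 is w(i).

Step i=9: Q has 9 at row 5, column 1; remove 9 from row 5 of P and reverse-bump: 9 enters row 4 and ejects 6; 6 enters row 3 and ejects 4; 4 enters row 2 and ejects 2; 2 enters row 1 and ejects 1. So w(9) = 1. P is now [[2, 3, 7], [4, 5], [6, 8], [9]].
Step i=8: Q has 8 at row 3, column 2; remove 8 from row 3 of P and reverse-bump: 8 enters row 2 and ejects 5; 5 enters row 1 and ejects 3. So w(8) = 3. P is now [[2, 5, 7], [4, 8], [6], [9]].
Step i=7: Q has 7 at row 2, column 2; remove 8 from row 2 of P and reverse-bump: 8 enters row 1 and ejects 7. So w(7) = 7. P is now [[2, 5, 8], [4], [6], [9]].
Step i=6: Q has 6 at row 1, column 3; remove that cell from P, ejecting 8. So w(6) = 8. P is now [[2, 5], [4], [6], [9]].
Step i=5: Q has 5 at row 4, column 1; remove 9 from row 4 of P and reverse-bump: 9 enters row 3 and ejects 6; 6 enters row 2 and ejects 4; 4 enters row 1 and ejects 2. So w(5) = 2. P is now [[4, 5], [6], [9]].
Step i=4: Q has 4 at row 1, column 2; remove that cell from P, ejecting 5. So w(4) = 5. P is now [[4], [6], [9]].
Step i=3: Q has 3 at row 3, column 1; remove 9 from row 3 of P and reverse-bump: 9 enters row 2 and ejects 6; 6 enters row 1 and ejects 4. So w(3) = 4. P is now [[6], [9]].
Step i=2: Q has 2 at row 2, column 1; remove 9 from row 2 of P and reverse-bump: 9 enters row 1 and ejects 6. So w(2) = 6. P is now [[9]].
Step i=1: Q has 1 at row 1, column 1; remove that cell from P, ejecting 9. So w(1) = 9. P is now [].

So w = 9 6 4 5 2 8 7 3 1.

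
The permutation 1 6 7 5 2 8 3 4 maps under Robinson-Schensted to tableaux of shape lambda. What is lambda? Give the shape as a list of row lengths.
[4, 3, 1]

RSK row insertion gives P = [[1, 2, 3, 4], [5, 7, 8], [6]], which has shape [4, 3, 1].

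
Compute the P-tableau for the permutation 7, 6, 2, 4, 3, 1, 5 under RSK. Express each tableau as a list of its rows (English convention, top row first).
After inserting 7: P = [[7]].
After inserting 6: P = [[6], [7]].
After inserting 2: P = [[2], [6], [7]].
After inserting 4: P = [[2, 4], [6], [7]].
After inserting 3: P = [[2, 3], [4], [6], [7]].
After inserting 1: P = [[1, 3], [2], [4], [6], [7]].
After inserting 5: P = [[1, 3, 5], [2], [4], [6], [7]].

So P = [[1, 3, 5], [2], [4], [6], [7]].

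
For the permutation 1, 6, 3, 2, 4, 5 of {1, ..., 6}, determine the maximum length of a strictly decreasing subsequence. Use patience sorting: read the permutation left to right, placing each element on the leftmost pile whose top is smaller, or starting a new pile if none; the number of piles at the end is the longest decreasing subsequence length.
1: new pile. tops = [1]
6: onto pile 1 (replacing 1). tops = [6]
3: new pile. tops = [6, 3]
2: new pile. tops = [6, 3, 2]
4: onto pile 2 (replacing 3). tops = [6, 4, 2]
5: onto pile 2 (replacing 4). tops = [6, 5, 2]

3 piles, so the longest decreasing subsequence has length 3.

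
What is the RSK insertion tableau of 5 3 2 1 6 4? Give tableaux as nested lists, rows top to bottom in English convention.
Insert 5: appended to row 1. P = [[5]].
Insert 3: 3 bumps 5 from row 1; 5 starts row 2. P = [[3], [5]].
Insert 2: 2 bumps 3 from row 1; 3 bumps 5 from row 2; 5 starts row 3. P = [[2], [3], [5]].
Insert 1: 1 bumps 2 from row 1; 2 bumps 3 from row 2; 3 bumps 5 from row 3; 5 starts row 4. P = [[1], [2], [3], [5]].
Insert 6: appended to row 1. P = [[1, 6], [2], [3], [5]].
Insert 4: 4 bumps 6 from row 1; 6 appends to row 2. P = [[1, 4], [2, 6], [3], [5]].

So P = [[1, 4], [2, 6], [3], [5]].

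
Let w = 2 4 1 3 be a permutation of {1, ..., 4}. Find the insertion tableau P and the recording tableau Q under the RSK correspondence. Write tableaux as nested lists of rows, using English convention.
Insert each entry of the permutation into P by Schensted row insertion, recording in Q the position of each new cell.

Insert 2: appended to row 1. P = [[2]].
Insert 4: appended to row 1. P = [[2, 4]].
Insert 1: 1 bumps 2 from row 1; 2 starts row 2. P = [[1, 4], [2]].
Insert 3: 3 bumps 4 from row 1; 4 appends to row 2. P = [[1, 3], [2, 4]].

So P = [[1, 3], [2, 4]], Q = [[1, 2], [3, 4]].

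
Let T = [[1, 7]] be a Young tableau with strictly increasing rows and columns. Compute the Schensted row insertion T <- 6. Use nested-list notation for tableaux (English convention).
[[1, 6], [7]]

In row 1, 6 replaces 7 (the leftmost entry greater than 6); 7 is bumped to row 2. 7 starts a new row 2. The new tableau is [[1, 6], [7]].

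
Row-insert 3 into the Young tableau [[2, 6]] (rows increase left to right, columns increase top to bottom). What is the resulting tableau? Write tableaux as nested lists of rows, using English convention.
[[2, 3], [6]]

In row 1, 3 replaces 6 (the leftmost entry greater than 3); 6 is bumped to row 2. 6 starts a new row 2. The new tableau is [[2, 3], [6]].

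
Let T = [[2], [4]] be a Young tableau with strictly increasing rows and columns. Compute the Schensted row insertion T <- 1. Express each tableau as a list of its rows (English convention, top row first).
In row 1, 1 replaces 2 (the leftmost entry greater than 1); 2 is bumped to row 2. In row 2, 2 replaces 4 (the leftmost entry greater than 2); 4 is bumped to row 3. 4 starts a new row 3. The new tableau is [[1], [2], [4]].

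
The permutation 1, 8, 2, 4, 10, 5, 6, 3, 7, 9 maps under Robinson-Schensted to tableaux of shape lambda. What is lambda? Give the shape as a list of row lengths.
Row-insert each entry into an empty tableau.

After inserting 1: P = [[1]].
After inserting 8: P = [[1, 8]].
After inserting 2: P = [[1, 2], [8]].
After inserting 4: P = [[1, 2, 4], [8]].
After inserting 10: P = [[1, 2, 4, 10], [8]].
After inserting 5: P = [[1, 2, 4, 5], [8, 10]].
After inserting 6: P = [[1, 2, 4, 5, 6], [8, 10]].
After inserting 3: P = [[1, 2, 3, 5, 6], [4, 10], [8]].
After inserting 7: P = [[1, 2, 3, 5, 6, 7], [4, 10], [8]].
After inserting 9: P = [[1, 2, 3, 5, 6, 7, 9], [4, 10], [8]].

The final insertion tableau P = [[1, 2, 3, 5, 6, 7, 9], [4, 10], [8]] has shape [7, 2, 1].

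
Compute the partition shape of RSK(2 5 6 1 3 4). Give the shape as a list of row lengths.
[3, 3]

Row-insert each entry into an empty tableau.

After inserting 2: P = [[2]].
After inserting 5: P = [[2, 5]].
After inserting 6: P = [[2, 5, 6]].
After inserting 1: P = [[1, 5, 6], [2]].
After inserting 3: P = [[1, 3, 6], [2, 5]].
After inserting 4: P = [[1, 3, 4], [2, 5, 6]].

The final insertion tableau P = [[1, 3, 4], [2, 5, 6]] has shape [3, 3].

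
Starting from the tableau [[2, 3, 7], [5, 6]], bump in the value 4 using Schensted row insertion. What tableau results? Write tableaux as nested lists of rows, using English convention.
In row 1, 4 replaces 7 (the leftmost entry greater than 4); 7 is bumped to row 2. 7 is appended to row 2. The new tableau is [[2, 3, 4], [5, 6, 7]].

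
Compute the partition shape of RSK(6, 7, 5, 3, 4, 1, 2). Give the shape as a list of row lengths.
[2, 2, 2, 1]

Row-insert each entry into an empty tableau.

After inserting 6: P = [[6]].
After inserting 7: P = [[6, 7]].
After inserting 5: P = [[5, 7], [6]].
After inserting 3: P = [[3, 7], [5], [6]].
After inserting 4: P = [[3, 4], [5, 7], [6]].
After inserting 1: P = [[1, 4], [3, 7], [5], [6]].
After inserting 2: P = [[1, 2], [3, 4], [5, 7], [6]].

The final insertion tableau P = [[1, 2], [3, 4], [5, 7], [6]] has shape [2, 2, 2, 1].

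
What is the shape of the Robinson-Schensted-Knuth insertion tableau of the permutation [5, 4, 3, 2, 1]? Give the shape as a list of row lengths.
Row-insert each entry into an empty tableau.

After inserting 5: P = [[5]].
After inserting 4: P = [[4], [5]].
After inserting 3: P = [[3], [4], [5]].
After inserting 2: P = [[2], [3], [4], [5]].
After inserting 1: P = [[1], [2], [3], [4], [5]].

The final insertion tableau P = [[1], [2], [3], [4], [5]] has shape [1, 1, 1, 1, 1].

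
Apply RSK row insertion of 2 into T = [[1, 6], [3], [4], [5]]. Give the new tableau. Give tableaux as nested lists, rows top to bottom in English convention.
In row 1, 2 replaces 6 (the leftmost entry greater than 2); 6 is bumped to row 2. 6 is appended to row 2. The new tableau is [[1, 2], [3, 6], [4], [5]].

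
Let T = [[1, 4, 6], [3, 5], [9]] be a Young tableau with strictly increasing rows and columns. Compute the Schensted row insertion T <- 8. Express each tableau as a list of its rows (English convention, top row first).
[[1, 4, 6, 8], [3, 5], [9]]

8 is larger than every entry of row 1, so it is appended to row 1. The new tableau is [[1, 4, 6, 8], [3, 5], [9]].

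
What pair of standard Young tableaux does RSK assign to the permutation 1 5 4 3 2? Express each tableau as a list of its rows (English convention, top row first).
Insert each entry of the permutation into P by Schensted row insertion, recording in Q the position of each new cell.

Insert 1: appended to row 1. P = [[1]], Q = [[1]].
Insert 5: appended to row 1. P = [[1, 5]], Q = [[1, 2]].
Insert 4: 4 bumps 5 from row 1; 5 starts row 2. P = [[1, 4], [5]], Q = [[1, 2], [3]].
Insert 3: 3 bumps 4 from row 1; 4 bumps 5 from row 2; 5 starts row 3. P = [[1, 3], [4], [5]], Q = [[1, 2], [3], [4]].
Insert 2: 2 bumps 3 from row 1; 3 bumps 4 from row 2; 4 bumps 5 from row 3; 5 starts row 4. P = [[1, 2], [3], [4], [5]], Q = [[1, 2], [3], [4], [5]].

So P = [[1, 2], [3], [4], [5]], Q = [[1, 2], [3], [4], [5]].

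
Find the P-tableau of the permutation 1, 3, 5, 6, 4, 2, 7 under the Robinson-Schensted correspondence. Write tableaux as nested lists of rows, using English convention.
P = [[1, 2, 4, 6, 7], [3], [5]]

Insert 1: appended to row 1. P = [[1]].
Insert 3: appended to row 1. P = [[1, 3]].
Insert 5: appended to row 1. P = [[1, 3, 5]].
Insert 6: appended to row 1. P = [[1, 3, 5, 6]].
Insert 4: 4 bumps 5 from row 1; 5 starts row 2. P = [[1, 3, 4, 6], [5]].
Insert 2: 2 bumps 3 from row 1; 3 bumps 5 from row 2; 5 starts row 3. P = [[1, 2, 4, 6], [3], [5]].
Insert 7: appended to row 1. P = [[1, 2, 4, 6, 7], [3], [5]].

So P = [[1, 2, 4, 6, 7], [3], [5]].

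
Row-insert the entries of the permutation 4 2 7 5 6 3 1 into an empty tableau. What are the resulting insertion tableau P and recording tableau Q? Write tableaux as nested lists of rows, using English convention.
P = [[1, 3, 6], [2, 5], [4], [7]], Q = [[1, 3, 5], [2, 4], [6], [7]]

Insert each entry of the permutation into P by Schensted row insertion, recording in Q the position of each new cell.

Insert 4: appended to row 1. P = [[4]], Q = [[1]].
Insert 2: 2 bumps 4 from row 1; 4 starts row 2. P = [[2], [4]], Q = [[1], [2]].
Insert 7: appended to row 1. P = [[2, 7], [4]], Q = [[1, 3], [2]].
Insert 5: 5 bumps 7 from row 1; 7 appends to row 2. P = [[2, 5], [4, 7]], Q = [[1, 3], [2, 4]].
Insert 6: appended to row 1. P = [[2, 5, 6], [4, 7]], Q = [[1, 3, 5], [2, 4]].
Insert 3: 3 bumps 5 from row 1; 5 bumps 7 from row 2; 7 starts row 3. P = [[2, 3, 6], [4, 5], [7]], Q = [[1, 3, 5], [2, 4], [6]].
Insert 1: 1 bumps 2 from row 1; 2 bumps 4 from row 2; 4 bumps 7 from row 3; 7 starts row 4. P = [[1, 3, 6], [2, 5], [4], [7]], Q = [[1, 3, 5], [2, 4], [6], [7]].

So P = [[1, 3, 6], [2, 5], [4], [7]], Q = [[1, 3, 5], [2, 4], [6], [7]].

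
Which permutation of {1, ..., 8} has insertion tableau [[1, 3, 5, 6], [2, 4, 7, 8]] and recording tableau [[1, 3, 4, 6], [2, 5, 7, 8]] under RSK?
2 1 4 7 3 8 5 6

Reverse the RSK construction: for i from n down to 1, find the cell of Q containing i, remove the entry at that cell from P, and reverse-bump it up through P; the value ejected from row 1 is w(i).

Step i=8: Q has 8 at row 2, column 4; remove 8 from row 2 of P and reverse-bump: 8 enters row 1 and ejects 6. So w(8) = 6. P is now [[1, 3, 5, 8], [2, 4, 7]].
Step i=7: Q has 7 at row 2, column 3; remove 7 from row 2 of P and reverse-bump: 7 enters row 1 and ejects 5. So w(7) = 5. P is now [[1, 3, 7, 8], [2, 4]].
Step i=6: Q has 6 at row 1, column 4; remove that cell from P, ejecting 8. So w(6) = 8. P is now [[1, 3, 7], [2, 4]].
Step i=5: Q has 5 at row 2, column 2; remove 4 from row 2 of P and reverse-bump: 4 enters row 1 and ejects 3. So w(5) = 3. P is now [[1, 4, 7], [2]].
Step i=4: Q has 4 at row 1, column 3; remove that cell from P, ejecting 7. So w(4) = 7. P is now [[1, 4], [2]].
Step i=3: Q has 3 at row 1, column 2; remove that cell from P, ejecting 4. So w(3) = 4. P is now [[1], [2]].
Step i=2: Q has 2 at row 2, column 1; remove 2 from row 2 of P and reverse-bump: 2 enters row 1 and ejects 1. So w(2) = 1. P is now [[2]].
Step i=1: Q has 1 at row 1, column 1; remove that cell from P, ejecting 2. So w(1) = 2. P is now [].

So w = 2 1 4 7 3 8 5 6.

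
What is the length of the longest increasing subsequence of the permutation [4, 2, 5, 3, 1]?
2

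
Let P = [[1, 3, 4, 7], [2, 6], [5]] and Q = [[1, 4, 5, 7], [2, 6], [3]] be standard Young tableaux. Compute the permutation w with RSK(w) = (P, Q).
5 2 1 3 6 4 7

Reverse the RSK construction: for i from n down to 1, find the cell of Q containing i, remove the entry at that cell from P, and reverse-bump it up through P; the value ejected from row 1 is w(i).

Step i=7: Q has 7 at row 1, column 4; remove that cell from P, ejecting 7. So w(7) = 7. P is now [[1, 3, 4], [2, 6], [5]].
Step i=6: Q has 6 at row 2, column 2; remove 6 from row 2 of P and reverse-bump: 6 enters row 1 and ejects 4. So w(6) = 4. P is now [[1, 3, 6], [2], [5]].
Step i=5: Q has 5 at row 1, column 3; remove that cell from P, ejecting 6. So w(5) = 6. P is now [[1, 3], [2], [5]].
Step i=4: Q has 4 at row 1, column 2; remove that cell from P, ejecting 3. So w(4) = 3. P is now [[1], [2], [5]].
Step i=3: Q has 3 at row 3, column 1; remove 5 from row 3 of P and reverse-bump: 5 enters row 2 and ejects 2; 2 enters row 1 and ejects 1. So w(3) = 1. P is now [[2], [5]].
Step i=2: Q has 2 at row 2, column 1; remove 5 from row 2 of P and reverse-bump: 5 enters row 1 and ejects 2. So w(2) = 2. P is now [[5]].
Step i=1: Q has 1 at row 1, column 1; remove that cell from P, ejecting 5. So w(1) = 5. P is now [].

So w = 5 2 1 3 6 4 7.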